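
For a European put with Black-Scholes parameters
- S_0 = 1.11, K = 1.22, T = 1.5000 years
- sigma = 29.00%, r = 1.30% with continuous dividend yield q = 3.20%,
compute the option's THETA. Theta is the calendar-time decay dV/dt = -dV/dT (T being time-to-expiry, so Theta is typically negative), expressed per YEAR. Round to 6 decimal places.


Answer: Theta = -0.057575

Derivation:
d1 = -0.1686933838; d2 = -0.5238693965
phi(d1) = 0.3933060323; exp(-qT) = 0.9531337871; exp(-rT) = 0.9806888952
Theta = -S*exp(-qT)*phi(d1)*sigma/(2*sqrt(T)) + r*K*exp(-rT)*N(-d2) - q*S*exp(-qT)*N(-d1)
N(-d1) = 0.5669810884; N(-d2) = 0.6998153091; sqrt(T) = 1.2247448714
Term 1 = -1.1100 * 0.9531337871 * 0.3933060323 * 0.2900 / (2 * 1.2247448714) = -0.0492640173
Term 2 = 0.0130 * 1.2200 * 0.9806888952 * 0.6998153091 = 0.0108847355
Term 3 = -0.0320 * 1.1100 * 0.9531337871 * 0.5669810884 = -0.0191953217
Theta = -0.0492640173 + (0.0108847355) + (-0.0191953217) = -0.057575


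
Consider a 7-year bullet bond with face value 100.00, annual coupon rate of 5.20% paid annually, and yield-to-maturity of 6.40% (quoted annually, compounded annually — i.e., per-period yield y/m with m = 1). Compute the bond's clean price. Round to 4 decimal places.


Answer: Price = 93.3953

Derivation:
Coupon per period c = face * coupon_rate / m = 5.200000
Periods per year m = 1; per-period yield y/m = 0.064000
Number of cashflows N = 7
Cashflows (t years, CF_t, discount factor 1/(1+y/m)^(m*t), PV):
  t = 1.0000: CF_t = 5.200000, DF = 0.939850, PV = 4.887218
  t = 2.0000: CF_t = 5.200000, DF = 0.883317, PV = 4.593250
  t = 3.0000: CF_t = 5.200000, DF = 0.830185, PV = 4.316964
  t = 4.0000: CF_t = 5.200000, DF = 0.780249, PV = 4.057297
  t = 5.0000: CF_t = 5.200000, DF = 0.733317, PV = 3.813249
  t = 6.0000: CF_t = 5.200000, DF = 0.689208, PV = 3.583881
  t = 7.0000: CF_t = 105.200000, DF = 0.647752, PV = 68.143486
Price P = sum_t PV_t = 93.395346


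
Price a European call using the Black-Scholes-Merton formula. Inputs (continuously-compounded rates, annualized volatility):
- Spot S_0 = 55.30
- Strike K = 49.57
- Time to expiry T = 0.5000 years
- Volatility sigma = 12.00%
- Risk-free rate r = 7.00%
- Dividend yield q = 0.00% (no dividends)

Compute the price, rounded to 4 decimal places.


d1 = (ln(S/K) + (r - q + 0.5*sigma^2) * T) / (sigma * sqrt(T)) = 1.74404466
d2 = d1 - sigma * sqrt(T) = 1.65919184
exp(-rT) = 0.96560542; exp(-qT) = 1.00000000
C = S_0 * exp(-qT) * N(d1) - K * exp(-rT) * N(d2)
N(d1) = 0.95942435; N(d2) = 0.95146143
C = 55.3000 * 1.00000000 * 0.95942435 - 49.5700 * 0.96560542 * 0.95146143 = 7.5144

Answer: Price = 7.5144


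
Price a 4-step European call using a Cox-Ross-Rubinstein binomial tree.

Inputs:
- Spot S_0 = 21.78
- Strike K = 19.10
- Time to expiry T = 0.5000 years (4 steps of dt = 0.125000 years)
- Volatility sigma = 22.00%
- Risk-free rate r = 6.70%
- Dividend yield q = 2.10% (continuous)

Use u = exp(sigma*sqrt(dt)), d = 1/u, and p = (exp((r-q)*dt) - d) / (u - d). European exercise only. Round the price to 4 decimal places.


Answer: Price = V(0,0) = 3.3493

Derivation:
dt = T/N = 0.125000
u = exp(sigma*sqrt(dt)) = 1.080887; d = 1/u = 0.925166
p = (exp((r-q)*dt) - d) / (u - d) = 0.517596
Discount per step: exp(-r*dt) = 0.991660
Stock lattice S(k, i) with i counting down-moves:
  k=0: S(0,0) = 21.7800
  k=1: S(1,0) = 23.5417; S(1,1) = 20.1501
  k=2: S(2,0) = 25.4459; S(2,1) = 21.7800; S(2,2) = 18.6422
  k=3: S(3,0) = 27.5042; S(3,1) = 23.5417; S(3,2) = 20.1501; S(3,3) = 17.2471
  k=4: S(4,0) = 29.7289; S(4,1) = 25.4459; S(4,2) = 21.7800; S(4,3) = 18.6422; S(4,4) = 15.9565
Terminal payoffs V(N, i) = max(S_T - K, 0):
  V(4,0) = 10.628884; V(4,1) = 6.345925; V(4,2) = 2.680000; V(4,3) = 0.000000; V(4,4) = 0.000000
Backward induction: V(k, i) = exp(-r*dt) * [p * V(k+1, i) + (1-p) * V(k+1, i+1)].
  V(3,0) = exp(-r*dt) * [p*10.628884 + (1-p)*6.345925] = 8.491353
  V(3,1) = exp(-r*dt) * [p*6.345925 + (1-p)*2.680000] = 4.539291
  V(3,2) = exp(-r*dt) * [p*2.680000 + (1-p)*0.000000] = 1.375588
  V(3,3) = exp(-r*dt) * [p*0.000000 + (1-p)*0.000000] = 0.000000
  V(2,0) = exp(-r*dt) * [p*8.491353 + (1-p)*4.539291] = 6.529944
  V(2,1) = exp(-r*dt) * [p*4.539291 + (1-p)*1.375588] = 2.987978
  V(2,2) = exp(-r*dt) * [p*1.375588 + (1-p)*0.000000] = 0.706061
  V(1,0) = exp(-r*dt) * [p*6.529944 + (1-p)*2.987978] = 4.781076
  V(1,1) = exp(-r*dt) * [p*2.987978 + (1-p)*0.706061] = 1.871433
  V(0,0) = exp(-r*dt) * [p*4.781076 + (1-p)*1.871433] = 3.349284


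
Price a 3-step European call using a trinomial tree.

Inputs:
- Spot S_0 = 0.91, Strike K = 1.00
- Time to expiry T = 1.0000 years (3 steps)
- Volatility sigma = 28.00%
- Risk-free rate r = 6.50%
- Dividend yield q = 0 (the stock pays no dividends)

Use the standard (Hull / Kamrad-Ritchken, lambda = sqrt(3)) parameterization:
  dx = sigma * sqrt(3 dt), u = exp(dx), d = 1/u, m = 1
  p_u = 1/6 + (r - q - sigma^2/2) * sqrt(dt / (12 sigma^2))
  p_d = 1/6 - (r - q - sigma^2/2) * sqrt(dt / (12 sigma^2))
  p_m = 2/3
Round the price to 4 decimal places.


dt = T/N = 0.333333; dx = sigma*sqrt(3*dt) = 0.280000
u = exp(dx) = 1.323130; d = 1/u = 0.755784
p_u = 0.182024, p_m = 0.666667, p_d = 0.151310
Discount per step: exp(-r*dt) = 0.978566
Stock lattice S(k, j) with j the centered position index:
  k=0: S(0,+0) = 0.9100
  k=1: S(1,-1) = 0.6878; S(1,+0) = 0.9100; S(1,+1) = 1.2040
  k=2: S(2,-2) = 0.5198; S(2,-1) = 0.6878; S(2,+0) = 0.9100; S(2,+1) = 1.2040; S(2,+2) = 1.5931
  k=3: S(3,-3) = 0.3929; S(3,-2) = 0.5198; S(3,-1) = 0.6878; S(3,+0) = 0.9100; S(3,+1) = 1.2040; S(3,+2) = 1.5931; S(3,+3) = 2.1079
Terminal payoffs V(N, j) = max(S_T - K, 0):
  V(3,-3) = 0.000000; V(3,-2) = 0.000000; V(3,-1) = 0.000000; V(3,+0) = 0.000000; V(3,+1) = 0.204048; V(3,+2) = 0.593112; V(3,+3) = 1.107894
Backward induction: V(k, j) = exp(-r*dt) * [p_u * V(k+1, j+1) + p_m * V(k+1, j) + p_d * V(k+1, j-1)]
  V(2,-2) = exp(-r*dt) * [p_u*0.000000 + p_m*0.000000 + p_d*0.000000] = 0.000000
  V(2,-1) = exp(-r*dt) * [p_u*0.000000 + p_m*0.000000 + p_d*0.000000] = 0.000000
  V(2,+0) = exp(-r*dt) * [p_u*0.204048 + p_m*0.000000 + p_d*0.000000] = 0.036346
  V(2,+1) = exp(-r*dt) * [p_u*0.593112 + p_m*0.204048 + p_d*0.000000] = 0.238763
  V(2,+2) = exp(-r*dt) * [p_u*1.107894 + p_m*0.593112 + p_d*0.204048] = 0.614486
  V(1,-1) = exp(-r*dt) * [p_u*0.036346 + p_m*0.000000 + p_d*0.000000] = 0.006474
  V(1,+0) = exp(-r*dt) * [p_u*0.238763 + p_m*0.036346 + p_d*0.000000] = 0.066240
  V(1,+1) = exp(-r*dt) * [p_u*0.614486 + p_m*0.238763 + p_d*0.036346] = 0.270599
  V(0,+0) = exp(-r*dt) * [p_u*0.270599 + p_m*0.066240 + p_d*0.006474] = 0.092372

Answer: Price = V(0,0) = 0.0924


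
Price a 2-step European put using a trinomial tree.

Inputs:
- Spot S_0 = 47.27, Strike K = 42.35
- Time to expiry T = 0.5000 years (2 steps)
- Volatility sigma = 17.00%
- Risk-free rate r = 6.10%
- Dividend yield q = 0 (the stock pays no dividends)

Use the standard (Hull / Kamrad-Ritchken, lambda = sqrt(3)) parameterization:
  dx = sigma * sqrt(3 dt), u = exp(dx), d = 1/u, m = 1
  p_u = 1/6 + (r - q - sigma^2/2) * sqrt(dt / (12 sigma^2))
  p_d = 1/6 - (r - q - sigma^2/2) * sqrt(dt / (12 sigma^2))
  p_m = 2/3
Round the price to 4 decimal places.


dt = T/N = 0.250000; dx = sigma*sqrt(3*dt) = 0.147224
u = exp(dx) = 1.158614; d = 1/u = 0.863100
p_u = 0.206190, p_m = 0.666667, p_d = 0.127144
Discount per step: exp(-r*dt) = 0.984866
Stock lattice S(k, j) with j the centered position index:
  k=0: S(0,+0) = 47.2700
  k=1: S(1,-1) = 40.7988; S(1,+0) = 47.2700; S(1,+1) = 54.7677
  k=2: S(2,-2) = 35.2134; S(2,-1) = 40.7988; S(2,+0) = 47.2700; S(2,+1) = 54.7677; S(2,+2) = 63.4546
Terminal payoffs V(N, j) = max(K - S_T, 0):
  V(2,-2) = 7.136582; V(2,-1) = 1.551247; V(2,+0) = 0.000000; V(2,+1) = 0.000000; V(2,+2) = 0.000000
Backward induction: V(k, j) = exp(-r*dt) * [p_u * V(k+1, j+1) + p_m * V(k+1, j) + p_d * V(k+1, j-1)]
  V(1,-1) = exp(-r*dt) * [p_u*0.000000 + p_m*1.551247 + p_d*7.136582] = 1.912152
  V(1,+0) = exp(-r*dt) * [p_u*0.000000 + p_m*0.000000 + p_d*1.551247] = 0.194246
  V(1,+1) = exp(-r*dt) * [p_u*0.000000 + p_m*0.000000 + p_d*0.000000] = 0.000000
  V(0,+0) = exp(-r*dt) * [p_u*0.000000 + p_m*0.194246 + p_d*1.912152] = 0.366976

Answer: Price = V(0,0) = 0.3670


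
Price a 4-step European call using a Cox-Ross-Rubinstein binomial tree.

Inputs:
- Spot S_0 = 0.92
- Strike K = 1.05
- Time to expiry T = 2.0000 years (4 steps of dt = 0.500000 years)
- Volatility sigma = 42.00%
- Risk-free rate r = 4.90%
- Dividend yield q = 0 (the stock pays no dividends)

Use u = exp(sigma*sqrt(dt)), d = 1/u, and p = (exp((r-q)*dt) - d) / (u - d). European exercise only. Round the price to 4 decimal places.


Answer: Price = V(0,0) = 0.2068

Derivation:
dt = T/N = 0.500000
u = exp(sigma*sqrt(dt)) = 1.345795; d = 1/u = 0.743055
p = (exp((r-q)*dt) - d) / (u - d) = 0.467444
Discount per step: exp(-r*dt) = 0.975798
Stock lattice S(k, i) with i counting down-moves:
  k=0: S(0,0) = 0.9200
  k=1: S(1,0) = 1.2381; S(1,1) = 0.6836
  k=2: S(2,0) = 1.6663; S(2,1) = 0.9200; S(2,2) = 0.5080
  k=3: S(3,0) = 2.2425; S(3,1) = 1.2381; S(3,2) = 0.6836; S(3,3) = 0.3774
  k=4: S(4,0) = 3.0179; S(4,1) = 1.6663; S(4,2) = 0.9200; S(4,3) = 0.5080; S(4,4) = 0.2805
Terminal payoffs V(N, i) = max(S_T - K, 0):
  V(4,0) = 1.967890; V(4,1) = 0.616271; V(4,2) = 0.000000; V(4,3) = 0.000000; V(4,4) = 0.000000
Backward induction: V(k, i) = exp(-r*dt) * [p * V(k+1, i) + (1-p) * V(k+1, i+1)].
  V(3,0) = exp(-r*dt) * [p*1.967890 + (1-p)*0.616271] = 1.217871
  V(3,1) = exp(-r*dt) * [p*0.616271 + (1-p)*0.000000] = 0.281100
  V(3,2) = exp(-r*dt) * [p*0.000000 + (1-p)*0.000000] = 0.000000
  V(3,3) = exp(-r*dt) * [p*0.000000 + (1-p)*0.000000] = 0.000000
  V(2,0) = exp(-r*dt) * [p*1.217871 + (1-p)*0.281100] = 0.701588
  V(2,1) = exp(-r*dt) * [p*0.281100 + (1-p)*0.000000] = 0.128219
  V(2,2) = exp(-r*dt) * [p*0.000000 + (1-p)*0.000000] = 0.000000
  V(1,0) = exp(-r*dt) * [p*0.701588 + (1-p)*0.128219] = 0.386647
  V(1,1) = exp(-r*dt) * [p*0.128219 + (1-p)*0.000000] = 0.058485
  V(0,0) = exp(-r*dt) * [p*0.386647 + (1-p)*0.058485] = 0.206754


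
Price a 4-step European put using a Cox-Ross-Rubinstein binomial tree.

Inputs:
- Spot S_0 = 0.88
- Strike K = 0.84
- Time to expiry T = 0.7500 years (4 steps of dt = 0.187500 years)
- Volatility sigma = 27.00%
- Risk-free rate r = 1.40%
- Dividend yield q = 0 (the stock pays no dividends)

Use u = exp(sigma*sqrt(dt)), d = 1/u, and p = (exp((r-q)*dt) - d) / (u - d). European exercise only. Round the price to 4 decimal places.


dt = T/N = 0.187500
u = exp(sigma*sqrt(dt)) = 1.124022; d = 1/u = 0.889662
p = (exp((r-q)*dt) - d) / (u - d) = 0.482020
Discount per step: exp(-r*dt) = 0.997378
Stock lattice S(k, i) with i counting down-moves:
  k=0: S(0,0) = 0.8800
  k=1: S(1,0) = 0.9891; S(1,1) = 0.7829
  k=2: S(2,0) = 1.1118; S(2,1) = 0.8800; S(2,2) = 0.6965
  k=3: S(3,0) = 1.2497; S(3,1) = 0.9891; S(3,2) = 0.7829; S(3,3) = 0.6197
  k=4: S(4,0) = 1.4047; S(4,1) = 1.1118; S(4,2) = 0.8800; S(4,3) = 0.6965; S(4,4) = 0.5513
Terminal payoffs V(N, i) = max(K - S_T, 0):
  V(4,0) = 0.000000; V(4,1) = 0.000000; V(4,2) = 0.000000; V(4,3) = 0.143481; V(4,4) = 0.288706
Backward induction: V(k, i) = exp(-r*dt) * [p * V(k+1, i) + (1-p) * V(k+1, i+1)].
  V(3,0) = exp(-r*dt) * [p*0.000000 + (1-p)*0.000000] = 0.000000
  V(3,1) = exp(-r*dt) * [p*0.000000 + (1-p)*0.000000] = 0.000000
  V(3,2) = exp(-r*dt) * [p*0.000000 + (1-p)*0.143481] = 0.074125
  V(3,3) = exp(-r*dt) * [p*0.143481 + (1-p)*0.288706] = 0.218131
  V(2,0) = exp(-r*dt) * [p*0.000000 + (1-p)*0.000000] = 0.000000
  V(2,1) = exp(-r*dt) * [p*0.000000 + (1-p)*0.074125] = 0.038295
  V(2,2) = exp(-r*dt) * [p*0.074125 + (1-p)*0.218131] = 0.148328
  V(1,0) = exp(-r*dt) * [p*0.000000 + (1-p)*0.038295] = 0.019784
  V(1,1) = exp(-r*dt) * [p*0.038295 + (1-p)*0.148328] = 0.095040
  V(0,0) = exp(-r*dt) * [p*0.019784 + (1-p)*0.095040] = 0.058611

Answer: Price = V(0,0) = 0.0586


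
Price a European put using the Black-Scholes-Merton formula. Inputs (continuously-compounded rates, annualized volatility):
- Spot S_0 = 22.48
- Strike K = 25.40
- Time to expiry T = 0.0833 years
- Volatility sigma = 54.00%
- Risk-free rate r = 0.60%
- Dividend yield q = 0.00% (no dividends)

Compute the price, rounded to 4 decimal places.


d1 = (ln(S/K) + (r - q + 0.5*sigma^2) * T) / (sigma * sqrt(T)) = -0.70244354
d2 = d1 - sigma * sqrt(T) = -0.85829693
exp(-rT) = 0.99950032; exp(-qT) = 1.00000000
P = K * exp(-rT) * N(-d2) - S_0 * exp(-qT) * N(-d1)
N(-d1) = 0.75879870; N(-d2) = 0.80463574
P = 25.4000 * 0.99950032 * 0.80463574 - 22.4800 * 1.00000000 * 0.75879870 = 3.3697

Answer: Price = 3.3697


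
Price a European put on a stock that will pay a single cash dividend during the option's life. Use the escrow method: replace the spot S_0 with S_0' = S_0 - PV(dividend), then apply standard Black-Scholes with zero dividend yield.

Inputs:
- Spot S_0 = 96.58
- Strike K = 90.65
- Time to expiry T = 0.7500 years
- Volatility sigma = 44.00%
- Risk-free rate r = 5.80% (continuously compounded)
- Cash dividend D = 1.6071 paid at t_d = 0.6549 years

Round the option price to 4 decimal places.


PV(D) = D * exp(-r * t_d) = 1.6071 * 0.96272815 = 1.54720041
S_0' = S_0 - PV(D) = 96.5800 - 1.54720041 = 95.03279959
d1 = (ln(S_0'/K) + (r + sigma^2/2)*T) / (sigma*sqrt(T)) = 0.42859375
d2 = d1 - sigma*sqrt(T) = 0.04754257
exp(-rT) = 0.95743255
N(-d1) = 0.33410945; N(-d2) = 0.48104040
P = K * exp(-rT) * N(-d2) - S_0' * N(-d1) = 90.6500 * 0.95743255 * 0.48104040 - 95.03279959 * 0.33410945 = 9.9987

Answer: Price = 9.9987


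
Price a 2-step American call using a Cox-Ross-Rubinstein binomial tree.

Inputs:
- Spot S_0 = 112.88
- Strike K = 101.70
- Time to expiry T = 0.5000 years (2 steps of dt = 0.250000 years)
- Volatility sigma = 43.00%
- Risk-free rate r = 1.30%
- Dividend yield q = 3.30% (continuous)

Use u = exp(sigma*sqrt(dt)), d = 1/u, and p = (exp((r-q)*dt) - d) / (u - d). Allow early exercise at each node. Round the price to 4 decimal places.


dt = T/N = 0.250000
u = exp(sigma*sqrt(dt)) = 1.239862; d = 1/u = 0.806541
p = (exp((r-q)*dt) - d) / (u - d) = 0.434946
Discount per step: exp(-r*dt) = 0.996755
Stock lattice S(k, i) with i counting down-moves:
  k=0: S(0,0) = 112.8800
  k=1: S(1,0) = 139.9556; S(1,1) = 91.0424
  k=2: S(2,0) = 173.5256; S(2,1) = 112.8800; S(2,2) = 73.4295
Terminal payoffs V(N, i) = max(S_T - K, 0):
  V(2,0) = 71.825629; V(2,1) = 11.180000; V(2,2) = 0.000000
Backward induction: V(k, i) = exp(-r*dt) * [p * V(k+1, i) + (1-p) * V(k+1, i+1)]; then take max(V_cont, immediate exercise) for American.
  V(1,0) = exp(-r*dt) * [p*71.825629 + (1-p)*11.180000] = 37.435715; exercise = 38.255611; V(1,0) = max -> 38.255611
  V(1,1) = exp(-r*dt) * [p*11.180000 + (1-p)*0.000000] = 4.846919; exercise = 0.000000; V(1,1) = max -> 4.846919
  V(0,0) = exp(-r*dt) * [p*38.255611 + (1-p)*4.846919] = 19.315023; exercise = 11.180000; V(0,0) = max -> 19.315023

Answer: Price = V(0,0) = 19.3150


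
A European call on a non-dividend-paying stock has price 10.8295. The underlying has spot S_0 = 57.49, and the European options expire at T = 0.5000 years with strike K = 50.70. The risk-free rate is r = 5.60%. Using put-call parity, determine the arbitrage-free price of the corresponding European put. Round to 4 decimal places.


Put-call parity: C - P = S_0 * exp(-qT) - K * exp(-rT).
S_0 * exp(-qT) = 57.4900 * 1.00000000 = 57.49000000
K * exp(-rT) = 50.7000 * 0.97238837 = 49.30009020
P = C - S*exp(-qT) + K*exp(-rT)
P = 10.8295 - 57.49000000 + 49.30009020 = 2.6396

Answer: Put price = 2.6396


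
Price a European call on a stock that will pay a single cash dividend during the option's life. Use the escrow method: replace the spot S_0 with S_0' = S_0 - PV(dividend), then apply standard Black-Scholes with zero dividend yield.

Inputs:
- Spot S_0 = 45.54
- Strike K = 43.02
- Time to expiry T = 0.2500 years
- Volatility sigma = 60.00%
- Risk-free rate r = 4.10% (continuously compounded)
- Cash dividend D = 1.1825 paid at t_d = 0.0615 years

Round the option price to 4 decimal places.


PV(D) = D * exp(-r * t_d) = 1.1825 * 0.99748168 = 1.17952208
S_0' = S_0 - PV(D) = 45.5400 - 1.17952208 = 44.36047792
d1 = (ln(S_0'/K) + (r + sigma^2/2)*T) / (sigma*sqrt(T)) = 0.28644604
d2 = d1 - sigma*sqrt(T) = -0.01355396
exp(-rT) = 0.98980235
N(d1) = 0.61273174; N(d2) = 0.49459292
C = S_0' * N(d1) - K * exp(-rT) * N(d2) = 44.36047792 * 0.61273174 - 43.0200 * 0.98980235 * 0.49459292 = 6.1207

Answer: Price = 6.1207


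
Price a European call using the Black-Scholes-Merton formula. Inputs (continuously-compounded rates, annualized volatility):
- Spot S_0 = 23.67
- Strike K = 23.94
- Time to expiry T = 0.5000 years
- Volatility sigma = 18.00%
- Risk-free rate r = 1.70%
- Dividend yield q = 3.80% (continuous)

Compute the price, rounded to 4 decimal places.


d1 = (ln(S/K) + (r - q + 0.5*sigma^2) * T) / (sigma * sqrt(T)) = -0.10796952
d2 = d1 - sigma * sqrt(T) = -0.23524874
exp(-rT) = 0.99153602; exp(-qT) = 0.98117936
C = S_0 * exp(-qT) * N(d1) - K * exp(-rT) * N(d2)
N(d1) = 0.45700993; N(d2) = 0.40700784
C = 23.6700 * 0.98117936 * 0.45700993 - 23.9400 * 0.99153602 * 0.40700784 = 0.9525

Answer: Price = 0.9525


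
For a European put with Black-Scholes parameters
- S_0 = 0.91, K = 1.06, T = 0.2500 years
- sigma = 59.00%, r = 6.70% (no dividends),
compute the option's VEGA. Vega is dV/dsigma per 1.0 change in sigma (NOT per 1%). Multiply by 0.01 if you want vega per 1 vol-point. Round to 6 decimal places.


Answer: Vega = 0.172845

Derivation:
d1 = -0.3129392800; d2 = -0.6079392800
phi(d1) = 0.3798784182; exp(-qT) = 1.0000000000; exp(-rT) = 0.9833895013
Vega = S * exp(-qT) * phi(d1) * sqrt(T) = 0.9100 * 1.0000000000 * 0.3798784182 * 0.5000000000 = 0.172845


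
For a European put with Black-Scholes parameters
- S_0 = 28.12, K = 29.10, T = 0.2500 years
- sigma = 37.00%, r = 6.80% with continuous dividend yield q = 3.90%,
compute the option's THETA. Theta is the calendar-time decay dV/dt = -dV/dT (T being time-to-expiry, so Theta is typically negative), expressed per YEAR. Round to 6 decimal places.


Answer: Theta = -3.514713

Derivation:
d1 = -0.0534843634; d2 = -0.2384843634
phi(d1) = 0.3983720857; exp(-qT) = 0.9902973771; exp(-rT) = 0.9831436846
Theta = -S*exp(-qT)*phi(d1)*sigma/(2*sqrt(T)) + r*K*exp(-rT)*N(-d2) - q*S*exp(-qT)*N(-d1)
N(-d1) = 0.5213270055; N(-d2) = 0.5942472791; sqrt(T) = 0.5000000000
Term 1 = -28.1200 * 0.9902973771 * 0.3983720857 * 0.3700 / (2 * 0.5000000000) = -4.1046068785
Term 2 = 0.0680 * 29.1000 * 0.9831436846 * 0.5942472791 = 1.1560752333
Term 3 = -0.0390 * 28.1200 * 0.9902973771 * 0.5213270055 = -0.5661816305
Theta = -4.1046068785 + (1.1560752333) + (-0.5661816305) = -3.514713


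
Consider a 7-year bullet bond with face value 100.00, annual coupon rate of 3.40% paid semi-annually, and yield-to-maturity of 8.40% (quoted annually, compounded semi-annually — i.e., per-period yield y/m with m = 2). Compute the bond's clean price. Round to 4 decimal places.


Answer: Price = 73.9375

Derivation:
Coupon per period c = face * coupon_rate / m = 1.700000
Periods per year m = 2; per-period yield y/m = 0.042000
Number of cashflows N = 14
Cashflows (t years, CF_t, discount factor 1/(1+y/m)^(m*t), PV):
  t = 0.5000: CF_t = 1.700000, DF = 0.959693, PV = 1.631478
  t = 1.0000: CF_t = 1.700000, DF = 0.921010, PV = 1.565718
  t = 1.5000: CF_t = 1.700000, DF = 0.883887, PV = 1.502608
  t = 2.0000: CF_t = 1.700000, DF = 0.848260, PV = 1.442042
  t = 2.5000: CF_t = 1.700000, DF = 0.814069, PV = 1.383918
  t = 3.0000: CF_t = 1.700000, DF = 0.781257, PV = 1.328136
  t = 3.5000: CF_t = 1.700000, DF = 0.749766, PV = 1.274603
  t = 4.0000: CF_t = 1.700000, DF = 0.719545, PV = 1.223227
  t = 4.5000: CF_t = 1.700000, DF = 0.690543, PV = 1.173923
  t = 5.0000: CF_t = 1.700000, DF = 0.662709, PV = 1.126605
  t = 5.5000: CF_t = 1.700000, DF = 0.635997, PV = 1.081195
  t = 6.0000: CF_t = 1.700000, DF = 0.610362, PV = 1.037615
  t = 6.5000: CF_t = 1.700000, DF = 0.585760, PV = 0.995792
  t = 7.0000: CF_t = 101.700000, DF = 0.562150, PV = 57.170618
Price P = sum_t PV_t = 73.937478


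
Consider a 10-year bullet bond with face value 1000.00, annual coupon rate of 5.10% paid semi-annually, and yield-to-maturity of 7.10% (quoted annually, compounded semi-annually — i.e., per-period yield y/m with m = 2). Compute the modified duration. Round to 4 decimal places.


Coupon per period c = face * coupon_rate / m = 25.500000
Periods per year m = 2; per-period yield y/m = 0.035500
Number of cashflows N = 20
Cashflows (t years, CF_t, discount factor 1/(1+y/m)^(m*t), PV):
  t = 0.5000: CF_t = 25.500000, DF = 0.965717, PV = 24.625785
  t = 1.0000: CF_t = 25.500000, DF = 0.932609, PV = 23.781540
  t = 1.5000: CF_t = 25.500000, DF = 0.900637, PV = 22.966239
  t = 2.0000: CF_t = 25.500000, DF = 0.869760, PV = 22.178888
  t = 2.5000: CF_t = 25.500000, DF = 0.839942, PV = 21.418530
  t = 3.0000: CF_t = 25.500000, DF = 0.811147, PV = 20.684240
  t = 3.5000: CF_t = 25.500000, DF = 0.783338, PV = 19.975123
  t = 4.0000: CF_t = 25.500000, DF = 0.756483, PV = 19.290317
  t = 4.5000: CF_t = 25.500000, DF = 0.730549, PV = 18.628988
  t = 5.0000: CF_t = 25.500000, DF = 0.705503, PV = 17.990331
  t = 5.5000: CF_t = 25.500000, DF = 0.681316, PV = 17.373569
  t = 6.0000: CF_t = 25.500000, DF = 0.657959, PV = 16.777952
  t = 6.5000: CF_t = 25.500000, DF = 0.635402, PV = 16.202754
  t = 7.0000: CF_t = 25.500000, DF = 0.613619, PV = 15.647276
  t = 7.5000: CF_t = 25.500000, DF = 0.592582, PV = 15.110841
  t = 8.0000: CF_t = 25.500000, DF = 0.572267, PV = 14.592797
  t = 8.5000: CF_t = 25.500000, DF = 0.552648, PV = 14.092512
  t = 9.0000: CF_t = 25.500000, DF = 0.533701, PV = 13.609379
  t = 9.5000: CF_t = 25.500000, DF = 0.515404, PV = 13.142810
  t = 10.0000: CF_t = 1025.500000, DF = 0.497735, PV = 510.426954
Price P = sum_t PV_t = 858.516822
First compute Macaulay numerator sum_t t * PV_t:
  t * PV_t at t = 0.5000: 12.312892
  t * PV_t at t = 1.0000: 23.781540
  t * PV_t at t = 1.5000: 34.449358
  t * PV_t at t = 2.0000: 44.357776
  t * PV_t at t = 2.5000: 53.546325
  t * PV_t at t = 3.0000: 62.052719
  t * PV_t at t = 3.5000: 69.912930
  t * PV_t at t = 4.0000: 77.161266
  t * PV_t at t = 4.5000: 83.830444
  t * PV_t at t = 5.0000: 89.951654
  t * PV_t at t = 5.5000: 95.554630
  t * PV_t at t = 6.0000: 100.667711
  t * PV_t at t = 6.5000: 105.317901
  t * PV_t at t = 7.0000: 109.530930
  t * PV_t at t = 7.5000: 113.331306
  t * PV_t at t = 8.0000: 116.742373
  t * PV_t at t = 8.5000: 119.786355
  t * PV_t at t = 9.0000: 122.484415
  t * PV_t at t = 9.5000: 124.856692
  t * PV_t at t = 10.0000: 5104.269541
Macaulay duration D = 6663.898758 / 858.516822 = 7.762106
Modified duration = D / (1 + y/m) = 7.762106 / (1 + 0.035500) = 7.495998

Answer: Modified duration = 7.4960


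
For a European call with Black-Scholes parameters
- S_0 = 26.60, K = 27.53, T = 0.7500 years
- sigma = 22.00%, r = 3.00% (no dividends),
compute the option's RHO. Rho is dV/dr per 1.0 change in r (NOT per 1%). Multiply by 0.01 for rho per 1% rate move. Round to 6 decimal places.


Answer: Rho = 8.830490

Derivation:
d1 = 0.0329871524; d2 = -0.1575384364
phi(d1) = 0.3987252845; exp(-qT) = 1.0000000000; exp(-rT) = 0.9777512372
N(d2) = 0.4374102591
Rho = K*T*exp(-rT)*N(d2) = 27.5300 * 0.7500 * 0.9777512372 * 0.4374102591 = 8.830490


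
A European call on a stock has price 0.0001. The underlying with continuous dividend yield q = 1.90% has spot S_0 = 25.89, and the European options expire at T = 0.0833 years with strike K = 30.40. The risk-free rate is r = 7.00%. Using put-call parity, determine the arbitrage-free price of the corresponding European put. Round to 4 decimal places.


Put-call parity: C - P = S_0 * exp(-qT) - K * exp(-rT).
S_0 * exp(-qT) = 25.8900 * 0.99841855 = 25.84905631
K * exp(-rT) = 30.4000 * 0.99418597 = 30.22325341
P = C - S*exp(-qT) + K*exp(-rT)
P = 0.0001 - 25.84905631 + 30.22325341 = 4.3743

Answer: Put price = 4.3743


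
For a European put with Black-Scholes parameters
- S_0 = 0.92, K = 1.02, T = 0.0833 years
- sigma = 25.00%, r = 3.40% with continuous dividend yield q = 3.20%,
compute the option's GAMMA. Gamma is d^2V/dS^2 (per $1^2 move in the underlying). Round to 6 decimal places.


Answer: Gamma = 2.275871

Derivation:
d1 = -1.3916626426; d2 = -1.4638169910
phi(d1) = 0.1514801041; exp(-qT) = 0.9973379496; exp(-rT) = 0.9971718069
Gamma = exp(-qT) * phi(d1) / (S * sigma * sqrt(T)) = 0.9973379496 * 0.1514801041 / (0.9200 * 0.2500 * 0.2886173938) = 2.275871


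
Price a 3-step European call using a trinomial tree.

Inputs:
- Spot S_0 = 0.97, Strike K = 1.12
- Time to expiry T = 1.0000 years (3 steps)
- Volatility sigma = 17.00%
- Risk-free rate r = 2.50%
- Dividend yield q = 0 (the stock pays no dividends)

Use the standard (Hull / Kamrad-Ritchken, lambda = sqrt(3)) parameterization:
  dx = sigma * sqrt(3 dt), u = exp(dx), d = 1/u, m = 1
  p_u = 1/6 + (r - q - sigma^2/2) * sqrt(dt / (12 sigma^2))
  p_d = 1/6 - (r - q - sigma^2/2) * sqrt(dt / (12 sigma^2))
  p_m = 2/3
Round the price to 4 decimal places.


Answer: Price = V(0,0) = 0.0248

Derivation:
dt = T/N = 0.333333; dx = sigma*sqrt(3*dt) = 0.170000
u = exp(dx) = 1.185305; d = 1/u = 0.843665
p_u = 0.177010, p_m = 0.666667, p_d = 0.156324
Discount per step: exp(-r*dt) = 0.991701
Stock lattice S(k, j) with j the centered position index:
  k=0: S(0,+0) = 0.9700
  k=1: S(1,-1) = 0.8184; S(1,+0) = 0.9700; S(1,+1) = 1.1497
  k=2: S(2,-2) = 0.6904; S(2,-1) = 0.8184; S(2,+0) = 0.9700; S(2,+1) = 1.1497; S(2,+2) = 1.3628
  k=3: S(3,-3) = 0.5825; S(3,-2) = 0.6904; S(3,-1) = 0.8184; S(3,+0) = 0.9700; S(3,+1) = 1.1497; S(3,+2) = 1.3628; S(3,+3) = 1.6153
Terminal payoffs V(N, j) = max(S_T - K, 0):
  V(3,-3) = 0.000000; V(3,-2) = 0.000000; V(3,-1) = 0.000000; V(3,+0) = 0.000000; V(3,+1) = 0.029746; V(3,+2) = 0.242799; V(3,+3) = 0.495332
Backward induction: V(k, j) = exp(-r*dt) * [p_u * V(k+1, j+1) + p_m * V(k+1, j) + p_d * V(k+1, j-1)]
  V(2,-2) = exp(-r*dt) * [p_u*0.000000 + p_m*0.000000 + p_d*0.000000] = 0.000000
  V(2,-1) = exp(-r*dt) * [p_u*0.000000 + p_m*0.000000 + p_d*0.000000] = 0.000000
  V(2,+0) = exp(-r*dt) * [p_u*0.029746 + p_m*0.000000 + p_d*0.000000] = 0.005222
  V(2,+1) = exp(-r*dt) * [p_u*0.242799 + p_m*0.029746 + p_d*0.000000] = 0.062287
  V(2,+2) = exp(-r*dt) * [p_u*0.495332 + p_m*0.242799 + p_d*0.029746] = 0.252085
  V(1,-1) = exp(-r*dt) * [p_u*0.005222 + p_m*0.000000 + p_d*0.000000] = 0.000917
  V(1,+0) = exp(-r*dt) * [p_u*0.062287 + p_m*0.005222 + p_d*0.000000] = 0.014386
  V(1,+1) = exp(-r*dt) * [p_u*0.252085 + p_m*0.062287 + p_d*0.005222] = 0.086241
  V(0,+0) = exp(-r*dt) * [p_u*0.086241 + p_m*0.014386 + p_d*0.000917] = 0.024792


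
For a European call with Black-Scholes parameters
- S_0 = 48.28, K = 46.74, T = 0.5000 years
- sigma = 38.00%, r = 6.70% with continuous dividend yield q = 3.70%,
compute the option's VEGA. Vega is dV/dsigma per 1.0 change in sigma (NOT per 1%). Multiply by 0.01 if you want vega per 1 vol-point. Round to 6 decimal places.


Answer: Vega = 12.739422

Derivation:
d1 = 0.3108183395; d2 = 0.0421177626
phi(d1) = 0.3801297819; exp(-qT) = 0.9816700746; exp(-rT) = 0.9670549112
Vega = S * exp(-qT) * phi(d1) * sqrt(T) = 48.2800 * 0.9816700746 * 0.3801297819 * 0.7071067812 = 12.739422


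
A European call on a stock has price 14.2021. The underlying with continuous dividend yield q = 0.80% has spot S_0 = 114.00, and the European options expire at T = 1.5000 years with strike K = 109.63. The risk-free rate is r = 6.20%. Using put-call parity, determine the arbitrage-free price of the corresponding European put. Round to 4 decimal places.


Put-call parity: C - P = S_0 * exp(-qT) - K * exp(-rT).
S_0 * exp(-qT) = 114.0000 * 0.98807171 = 112.64017527
K * exp(-rT) = 109.6300 * 0.91119350 = 99.89414344
P = C - S*exp(-qT) + K*exp(-rT)
P = 14.2021 - 112.64017527 + 99.89414344 = 1.4561

Answer: Put price = 1.4561


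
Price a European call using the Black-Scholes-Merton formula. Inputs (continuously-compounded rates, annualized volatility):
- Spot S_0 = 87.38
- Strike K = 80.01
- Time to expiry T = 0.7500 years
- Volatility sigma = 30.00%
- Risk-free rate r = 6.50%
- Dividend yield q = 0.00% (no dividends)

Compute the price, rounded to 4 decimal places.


d1 = (ln(S/K) + (r - q + 0.5*sigma^2) * T) / (sigma * sqrt(T)) = 0.65669666
d2 = d1 - sigma * sqrt(T) = 0.39688904
exp(-rT) = 0.95241920; exp(-qT) = 1.00000000
C = S_0 * exp(-qT) * N(d1) - K * exp(-rT) * N(d2)
N(d1) = 0.74431201; N(d2) = 0.65427536
C = 87.3800 * 1.00000000 * 0.74431201 - 80.0100 * 0.95241920 * 0.65427536 = 15.1802

Answer: Price = 15.1802


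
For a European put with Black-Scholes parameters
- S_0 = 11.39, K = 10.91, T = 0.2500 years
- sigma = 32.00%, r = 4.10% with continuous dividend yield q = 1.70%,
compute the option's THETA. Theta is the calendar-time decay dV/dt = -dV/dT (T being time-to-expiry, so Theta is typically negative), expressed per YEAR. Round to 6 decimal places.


Answer: Theta = -1.229343

Derivation:
d1 = 0.3865998601; d2 = 0.2265998601
phi(d1) = 0.3702161484; exp(-qT) = 0.9957590185; exp(-rT) = 0.9898023522
Theta = -S*exp(-qT)*phi(d1)*sigma/(2*sqrt(T)) + r*K*exp(-rT)*N(-d2) - q*S*exp(-qT)*N(-d1)
N(-d1) = 0.3495262308; N(-d2) = 0.4103674505; sqrt(T) = 0.5000000000
Term 1 = -11.3900 * 0.9957590185 * 0.3702161484 * 0.3200 / (2 * 0.5000000000) = -1.3436411907
Term 2 = 0.0410 * 10.9100 * 0.9898023522 * 0.4103674505 = 0.1816895691
Term 3 = -0.0170 * 11.3900 * 0.9957590185 * 0.3495262308 = -0.0673917397
Theta = -1.3436411907 + (0.1816895691) + (-0.0673917397) = -1.229343


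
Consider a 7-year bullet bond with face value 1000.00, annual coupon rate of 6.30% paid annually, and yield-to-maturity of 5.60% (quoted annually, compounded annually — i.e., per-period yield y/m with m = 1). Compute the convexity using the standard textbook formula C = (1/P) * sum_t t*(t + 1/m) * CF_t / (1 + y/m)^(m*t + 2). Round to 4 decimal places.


Answer: Convexity = 39.7746

Derivation:
Coupon per period c = face * coupon_rate / m = 63.000000
Periods per year m = 1; per-period yield y/m = 0.056000
Number of cashflows N = 7
Cashflows (t years, CF_t, discount factor 1/(1+y/m)^(m*t), PV):
  t = 1.0000: CF_t = 63.000000, DF = 0.946970, PV = 59.659091
  t = 2.0000: CF_t = 63.000000, DF = 0.896752, PV = 56.495351
  t = 3.0000: CF_t = 63.000000, DF = 0.849197, PV = 53.499386
  t = 4.0000: CF_t = 63.000000, DF = 0.804163, PV = 50.662297
  t = 5.0000: CF_t = 63.000000, DF = 0.761518, PV = 47.975660
  t = 6.0000: CF_t = 63.000000, DF = 0.721135, PV = 45.431496
  t = 7.0000: CF_t = 1063.000000, DF = 0.682893, PV = 725.915111
Price P = sum_t PV_t = 1039.638392
Convexity numerator sum_t t*(t + 1/m) * CF_t / (1+y/m)^(m*t + 2):
  t = 1.0000: term = 106.998771
  t = 2.0000: term = 303.973782
  t = 3.0000: term = 575.707921
  t = 4.0000: term = 908.629925
  t = 5.0000: term = 1290.667507
  t = 6.0000: term = 1711.112226
  t = 7.0000: term = 36454.070383
Convexity = (1/P) * sum = 41351.160515 / 1039.638392 = 39.774561


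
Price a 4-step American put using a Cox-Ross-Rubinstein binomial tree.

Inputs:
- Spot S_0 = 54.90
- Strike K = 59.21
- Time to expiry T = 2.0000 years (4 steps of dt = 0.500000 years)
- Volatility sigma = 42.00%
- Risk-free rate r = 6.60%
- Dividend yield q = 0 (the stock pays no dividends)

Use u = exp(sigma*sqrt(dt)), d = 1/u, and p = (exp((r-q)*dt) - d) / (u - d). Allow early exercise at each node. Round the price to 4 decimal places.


Answer: Price = V(0,0) = 12.2813

Derivation:
dt = T/N = 0.500000
u = exp(sigma*sqrt(dt)) = 1.345795; d = 1/u = 0.743055
p = (exp((r-q)*dt) - d) / (u - d) = 0.481958
Discount per step: exp(-r*dt) = 0.967539
Stock lattice S(k, i) with i counting down-moves:
  k=0: S(0,0) = 54.9000
  k=1: S(1,0) = 73.8841; S(1,1) = 40.7937
  k=2: S(2,0) = 99.4329; S(2,1) = 54.9000; S(2,2) = 30.3120
  k=3: S(3,0) = 133.8163; S(3,1) = 73.8841; S(3,2) = 40.7937; S(3,3) = 22.5235
  k=4: S(4,0) = 180.0893; S(4,1) = 99.4329; S(4,2) = 54.9000; S(4,3) = 30.3120; S(4,4) = 16.7362
Terminal payoffs V(N, i) = max(K - S_T, 0):
  V(4,0) = 0.000000; V(4,1) = 0.000000; V(4,2) = 4.310000; V(4,3) = 28.898001; V(4,4) = 42.473801
Backward induction: V(k, i) = exp(-r*dt) * [p * V(k+1, i) + (1-p) * V(k+1, i+1)]; then take max(V_cont, immediate exercise) for American.
  V(3,0) = exp(-r*dt) * [p*0.000000 + (1-p)*0.000000] = 0.000000; exercise = 0.000000; V(3,0) = max -> 0.000000
  V(3,1) = exp(-r*dt) * [p*0.000000 + (1-p)*4.310000] = 2.160282; exercise = 0.000000; V(3,1) = max -> 2.160282
  V(3,2) = exp(-r*dt) * [p*4.310000 + (1-p)*28.898001] = 16.494224; exercise = 18.416266; V(3,2) = max -> 18.416266
  V(3,3) = exp(-r*dt) * [p*28.898001 + (1-p)*42.473801] = 34.764467; exercise = 36.686509; V(3,3) = max -> 36.686509
  V(2,0) = exp(-r*dt) * [p*0.000000 + (1-p)*2.160282] = 1.082788; exercise = 0.000000; V(2,0) = max -> 1.082788
  V(2,1) = exp(-r*dt) * [p*2.160282 + (1-p)*18.416266] = 10.238069; exercise = 4.310000; V(2,1) = max -> 10.238069
  V(2,2) = exp(-r*dt) * [p*18.416266 + (1-p)*36.686509] = 26.975959; exercise = 28.898001; V(2,2) = max -> 28.898001
  V(1,0) = exp(-r*dt) * [p*1.082788 + (1-p)*10.238069] = 5.636500; exercise = 0.000000; V(1,0) = max -> 5.636500
  V(1,1) = exp(-r*dt) * [p*10.238069 + (1-p)*28.898001] = 19.258560; exercise = 18.416266; V(1,1) = max -> 19.258560
  V(0,0) = exp(-r*dt) * [p*5.636500 + (1-p)*19.258560] = 12.281255; exercise = 4.310000; V(0,0) = max -> 12.281255


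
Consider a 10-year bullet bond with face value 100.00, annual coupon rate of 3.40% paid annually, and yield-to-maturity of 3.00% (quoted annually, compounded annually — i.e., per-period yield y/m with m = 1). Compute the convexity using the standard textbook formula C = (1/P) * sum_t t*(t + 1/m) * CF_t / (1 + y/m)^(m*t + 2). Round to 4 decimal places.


Answer: Convexity = 85.4715

Derivation:
Coupon per period c = face * coupon_rate / m = 3.400000
Periods per year m = 1; per-period yield y/m = 0.030000
Number of cashflows N = 10
Cashflows (t years, CF_t, discount factor 1/(1+y/m)^(m*t), PV):
  t = 1.0000: CF_t = 3.400000, DF = 0.970874, PV = 3.300971
  t = 2.0000: CF_t = 3.400000, DF = 0.942596, PV = 3.204826
  t = 3.0000: CF_t = 3.400000, DF = 0.915142, PV = 3.111482
  t = 4.0000: CF_t = 3.400000, DF = 0.888487, PV = 3.020856
  t = 5.0000: CF_t = 3.400000, DF = 0.862609, PV = 2.932870
  t = 6.0000: CF_t = 3.400000, DF = 0.837484, PV = 2.847446
  t = 7.0000: CF_t = 3.400000, DF = 0.813092, PV = 2.764511
  t = 8.0000: CF_t = 3.400000, DF = 0.789409, PV = 2.683991
  t = 9.0000: CF_t = 3.400000, DF = 0.766417, PV = 2.605817
  t = 10.0000: CF_t = 103.400000, DF = 0.744094, PV = 76.939311
Price P = sum_t PV_t = 103.412081
Convexity numerator sum_t t*(t + 1/m) * CF_t / (1+y/m)^(m*t + 2):
  t = 1.0000: term = 6.222963
  t = 2.0000: term = 18.125136
  t = 3.0000: term = 35.194438
  t = 4.0000: term = 56.948929
  t = 5.0000: term = 82.935334
  t = 6.0000: term = 112.727639
  t = 7.0000: term = 145.925746
  t = 8.0000: term = 182.154190
  t = 9.0000: term = 221.060911
  t = 10.0000: term = 7977.494757
Convexity = (1/P) * sum = 8838.790044 / 103.412081 = 85.471542


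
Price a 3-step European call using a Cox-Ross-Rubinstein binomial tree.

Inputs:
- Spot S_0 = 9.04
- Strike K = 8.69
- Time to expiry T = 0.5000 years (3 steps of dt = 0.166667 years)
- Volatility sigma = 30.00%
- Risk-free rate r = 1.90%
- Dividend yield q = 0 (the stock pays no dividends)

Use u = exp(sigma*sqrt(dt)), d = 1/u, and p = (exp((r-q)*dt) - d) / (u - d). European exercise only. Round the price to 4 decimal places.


dt = T/N = 0.166667
u = exp(sigma*sqrt(dt)) = 1.130290; d = 1/u = 0.884728
p = (exp((r-q)*dt) - d) / (u - d) = 0.482336
Discount per step: exp(-r*dt) = 0.996838
Stock lattice S(k, i) with i counting down-moves:
  k=0: S(0,0) = 9.0400
  k=1: S(1,0) = 10.2178; S(1,1) = 7.9979
  k=2: S(2,0) = 11.5491; S(2,1) = 9.0400; S(2,2) = 7.0760
  k=3: S(3,0) = 13.0538; S(3,1) = 10.2178; S(3,2) = 7.9979; S(3,3) = 6.2603
Terminal payoffs V(N, i) = max(S_T - K, 0):
  V(3,0) = 4.363844; V(3,1) = 1.527824; V(3,2) = 0.000000; V(3,3) = 0.000000
Backward induction: V(k, i) = exp(-r*dt) * [p * V(k+1, i) + (1-p) * V(k+1, i+1)].
  V(2,0) = exp(-r*dt) * [p*4.363844 + (1-p)*1.527824] = 2.886582
  V(2,1) = exp(-r*dt) * [p*1.527824 + (1-p)*0.000000] = 0.734594
  V(2,2) = exp(-r*dt) * [p*0.000000 + (1-p)*0.000000] = 0.000000
  V(1,0) = exp(-r*dt) * [p*2.886582 + (1-p)*0.734594] = 1.766970
  V(1,1) = exp(-r*dt) * [p*0.734594 + (1-p)*0.000000] = 0.353201
  V(0,0) = exp(-r*dt) * [p*1.766970 + (1-p)*0.353201] = 1.031840

Answer: Price = V(0,0) = 1.0318


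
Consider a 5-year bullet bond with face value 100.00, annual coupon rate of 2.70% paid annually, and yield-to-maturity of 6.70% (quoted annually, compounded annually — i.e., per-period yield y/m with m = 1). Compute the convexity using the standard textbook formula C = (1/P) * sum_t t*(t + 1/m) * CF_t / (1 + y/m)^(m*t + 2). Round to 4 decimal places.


Coupon per period c = face * coupon_rate / m = 2.700000
Periods per year m = 1; per-period yield y/m = 0.067000
Number of cashflows N = 5
Cashflows (t years, CF_t, discount factor 1/(1+y/m)^(m*t), PV):
  t = 1.0000: CF_t = 2.700000, DF = 0.937207, PV = 2.530459
  t = 2.0000: CF_t = 2.700000, DF = 0.878357, PV = 2.371564
  t = 3.0000: CF_t = 2.700000, DF = 0.823203, PV = 2.222647
  t = 4.0000: CF_t = 2.700000, DF = 0.771511, PV = 2.083081
  t = 5.0000: CF_t = 102.700000, DF = 0.723066, PV = 74.258872
Price P = sum_t PV_t = 83.466623
Convexity numerator sum_t t*(t + 1/m) * CF_t / (1+y/m)^(m*t + 2):
  t = 1.0000: term = 4.445294
  t = 2.0000: term = 12.498484
  t = 3.0000: term = 23.427336
  t = 4.0000: term = 36.593778
  t = 5.0000: term = 1956.774420
Convexity = (1/P) * sum = 2033.739312 / 83.466623 = 24.365899

Answer: Convexity = 24.3659


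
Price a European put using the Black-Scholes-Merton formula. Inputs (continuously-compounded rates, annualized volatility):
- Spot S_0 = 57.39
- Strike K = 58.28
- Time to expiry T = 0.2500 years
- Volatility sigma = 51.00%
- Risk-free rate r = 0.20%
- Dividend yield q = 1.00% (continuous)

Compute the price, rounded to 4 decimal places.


d1 = (ln(S/K) + (r - q + 0.5*sigma^2) * T) / (sigma * sqrt(T)) = 0.05930820
d2 = d1 - sigma * sqrt(T) = -0.19569180
exp(-rT) = 0.99950012; exp(-qT) = 0.99750312
P = K * exp(-rT) * N(-d2) - S_0 * exp(-qT) * N(-d1)
N(-d1) = 0.47635332; N(-d2) = 0.57757430
P = 58.2800 * 0.99950012 * 0.57757430 - 57.3900 * 0.99750312 * 0.47635332 = 6.3745

Answer: Price = 6.3745


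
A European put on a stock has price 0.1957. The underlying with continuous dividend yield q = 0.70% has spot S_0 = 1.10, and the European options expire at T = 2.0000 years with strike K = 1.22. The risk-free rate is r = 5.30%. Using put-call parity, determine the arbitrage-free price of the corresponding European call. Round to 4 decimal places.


Put-call parity: C - P = S_0 * exp(-qT) - K * exp(-rT).
S_0 * exp(-qT) = 1.1000 * 0.98609754 = 1.08470730
K * exp(-rT) = 1.2200 * 0.89942465 = 1.09729807
C = P + S*exp(-qT) - K*exp(-rT)
C = 0.1957 + 1.08470730 - 1.09729807 = 0.1831

Answer: Call price = 0.1831


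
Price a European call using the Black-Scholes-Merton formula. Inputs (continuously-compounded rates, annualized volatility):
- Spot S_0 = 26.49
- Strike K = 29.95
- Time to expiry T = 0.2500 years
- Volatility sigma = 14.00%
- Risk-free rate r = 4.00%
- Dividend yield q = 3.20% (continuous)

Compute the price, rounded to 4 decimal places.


Answer: Price = 0.0336

Derivation:
d1 = (ln(S/K) + (r - q + 0.5*sigma^2) * T) / (sigma * sqrt(T)) = -1.69017173
d2 = d1 - sigma * sqrt(T) = -1.76017173
exp(-rT) = 0.99004983; exp(-qT) = 0.99203191
C = S_0 * exp(-qT) * N(d1) - K * exp(-rT) * N(d2)
N(d1) = 0.04549755; N(d2) = 0.03918935
C = 26.4900 * 0.99203191 * 0.04549755 - 29.9500 * 0.99004983 * 0.03918935 = 0.0336


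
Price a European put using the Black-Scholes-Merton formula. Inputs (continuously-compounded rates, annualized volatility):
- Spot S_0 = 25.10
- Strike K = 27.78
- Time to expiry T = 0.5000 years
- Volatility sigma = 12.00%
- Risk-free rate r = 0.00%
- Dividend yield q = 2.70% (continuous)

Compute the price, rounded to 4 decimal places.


Answer: Price = 3.1066

Derivation:
d1 = (ln(S/K) + (r - q + 0.5*sigma^2) * T) / (sigma * sqrt(T)) = -1.31225455
d2 = d1 - sigma * sqrt(T) = -1.39710737
exp(-rT) = 1.00000000; exp(-qT) = 0.98659072
P = K * exp(-rT) * N(-d2) - S_0 * exp(-qT) * N(-d1)
N(-d1) = 0.90528287; N(-d2) = 0.91880936
P = 27.7800 * 1.00000000 * 0.91880936 - 25.1000 * 0.98659072 * 0.90528287 = 3.1066
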